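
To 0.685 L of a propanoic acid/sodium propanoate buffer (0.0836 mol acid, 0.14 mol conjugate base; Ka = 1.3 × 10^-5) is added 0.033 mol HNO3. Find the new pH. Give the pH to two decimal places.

pH = 4.85

Added H+ converts CH3CH2COO- to CH3CH2COOH: CH3CH2COOH → 0.117 mol, CH3CH2COO- → 0.107 mol.
pKa = −log(1.3 × 10^-5) = 4.886
pH = pKa + log(n_CH3CH2COO-/n_CH3CH2COOH) = 4.886 + log(0.107/0.117) = 4.886 + (-0.039)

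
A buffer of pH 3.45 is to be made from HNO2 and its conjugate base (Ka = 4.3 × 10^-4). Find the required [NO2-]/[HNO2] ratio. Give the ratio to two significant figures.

pKa = -log(4.3 × 10^-4) = 3.367
pH = pKa + log(r) ⇒ log(r) = 3.45 − 3.367 = +0.083
r = [NO2-]/[HNO2] = 10^(+0.083) = 1.21

ratio = 1.2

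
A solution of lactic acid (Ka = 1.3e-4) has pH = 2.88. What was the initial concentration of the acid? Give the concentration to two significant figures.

[H+] = 10^(-2.88) = 1.32 × 10^-3 M = x
Ka = x²/(C₀ − x) ⇒ C₀ = x + x²/Ka
C₀ = 1.32 × 10^-3 + (1.32 × 10^-3)²/(1.3 × 10^-4) = 1.47 × 10^-2 M

C₀ = 1.5 × 10^-2 M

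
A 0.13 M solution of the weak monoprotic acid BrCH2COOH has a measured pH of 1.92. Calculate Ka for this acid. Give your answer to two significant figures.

[H+] = 10^(-1.92) = 1.20 × 10^-2 M
At equilibrium [HA] = 0.13 − 1.20 × 10^-2 = 1.18 × 10^-1 M
Ka = [H+][A-]/[HA] = (1.20 × 10^-2)² / 1.18 × 10^-1 = 1.2 × 10^-3

Ka = 1.2 × 10^-3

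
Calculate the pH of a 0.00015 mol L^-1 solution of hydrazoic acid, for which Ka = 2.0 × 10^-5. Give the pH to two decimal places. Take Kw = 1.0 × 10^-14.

pH = 4.34

HN3 ⇌ N3- + H+
From the ICE table, Ka = x²/(0.00015 − x) = 2.0 × 10^-5.
Here C₀/Ka ≈ 7.5, so the small-x approximation fails. Use the quadratic:
x = [−2e-05 + √(2e-05² + 1.2e-08)]/2 = 4.57 × 10^-5 M
pH = −log[H+] = −log(4.57 × 10^-5) = 4.34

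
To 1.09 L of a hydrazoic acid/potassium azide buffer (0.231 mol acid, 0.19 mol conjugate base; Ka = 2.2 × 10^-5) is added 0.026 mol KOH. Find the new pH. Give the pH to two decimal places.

pH = 4.68

OH- converts HN3 to N3-: HN3 → 0.205 mol, N3- → 0.216 mol.
pKa = −log(2.2 × 10^-5) = 4.658
pH = pKa + log(n_N3-/n_HN3) = 4.658 + log(0.216/0.205) = 4.658 + (+0.023)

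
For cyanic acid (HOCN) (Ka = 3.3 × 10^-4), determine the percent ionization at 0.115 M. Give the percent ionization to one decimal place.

HOCN ⇌ OCN- + H+; let x = [H+] at equilibrium.
Ka = x²/(C₀ − x); solving the quadratic gives x = 6.00 × 10^-3 M.
Fraction ionized = 6.00 × 10^-3 / 0.115 = 0.0522 → 5.2%

5.2%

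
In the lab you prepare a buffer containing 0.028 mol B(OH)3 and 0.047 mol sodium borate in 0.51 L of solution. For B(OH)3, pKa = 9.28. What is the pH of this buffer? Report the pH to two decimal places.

pH = 9.50

Using pH = pKa + log([base]/[acid]) with [base]/[acid] = 0.047/0.028:
pH = 9.28 + (+0.225) = 9.50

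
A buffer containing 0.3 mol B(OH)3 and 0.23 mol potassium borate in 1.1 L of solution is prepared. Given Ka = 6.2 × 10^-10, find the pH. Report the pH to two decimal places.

pKa = −log(6.2 × 10^-10) = 9.208
Using pH = pKa + log([base]/[acid]) with [base]/[acid] = 0.23/0.3:
pH = 9.208 + (-0.115) = 9.09

pH = 9.09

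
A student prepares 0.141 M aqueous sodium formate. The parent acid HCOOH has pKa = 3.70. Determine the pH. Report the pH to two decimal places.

pH = 8.42

HCOO- is the conjugate base of the weak acid HCOOH.
Ka = 10^(−3.70) = 2.00 × 10^-4
Kb = Kw/Ka = 1.0×10^-14 / 2.00 × 10^-4 = 5.00 × 10^-11
Let x = [OH-] at equilibrium. Kb = x²/(0.141 − x).
Assume x ≪ 0.141: x ≈ √(5.00 × 10^-11 × 0.141) = 2.66 × 10^-6 M
Check: 0.0019% ionized — well under 5%, approximation valid.
pOH = 5.58, so pH = 14.00 − pOH = 8.42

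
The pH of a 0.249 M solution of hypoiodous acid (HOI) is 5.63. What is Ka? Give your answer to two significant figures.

Ka = 2.2 × 10^-11

[H+] = 10^(-5.63) = 2.34 × 10^-6 M
At equilibrium [HA] = 0.249 − 2.34 × 10^-6 = 2.49 × 10^-1 M
Ka = [H+][A-]/[HA] = (2.34 × 10^-6)² / 2.49 × 10^-1 = 2.2 × 10^-11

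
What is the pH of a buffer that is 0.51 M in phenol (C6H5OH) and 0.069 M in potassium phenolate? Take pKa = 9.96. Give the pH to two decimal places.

pH = 9.09

Using pH = pKa + log([base]/[acid]) with [base]/[acid] = 0.069/0.51:
pH = 9.96 + (-0.869) = 9.09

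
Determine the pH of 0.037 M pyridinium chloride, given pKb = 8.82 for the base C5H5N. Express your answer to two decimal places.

pH = 3.31

C5H5NH+ is the conjugate acid of the weak base C5H5N.
Kb = 10^(−8.82) = 1.51 × 10^-9
Ka = Kw/Kb = 1.0×10^-14 / 1.51 × 10^-9 = 6.62 × 10^-6
Ka = x²/(0.037 − x) = 6.62 × 10^-6
Neglecting x in the denominator: x = √(6.62 × 10^-6 × 0.037) = 4.95 × 10^-4 M
(x/C₀ = 1.3% < 5%, so the approximation holds.)
pH = −log(4.95 × 10^-4) = 3.31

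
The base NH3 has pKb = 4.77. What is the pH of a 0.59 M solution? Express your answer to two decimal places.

pH = 11.50

NH3 + H2O ⇌ NH4+ + OH-
Kb = 10^(−4.77) = 1.70 × 10^-5
Kb = x²/(0.59 − x) = 1.70 × 10^-5
Neglecting x in the denominator: x = √(1.70 × 10^-5 × 0.59) = 3.17 × 10^-3 M
pOH = 2.50, so pH = 14.00 − pOH = 11.50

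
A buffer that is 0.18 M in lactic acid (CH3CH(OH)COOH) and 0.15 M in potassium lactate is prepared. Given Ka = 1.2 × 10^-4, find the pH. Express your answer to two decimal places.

pH = 3.84

pKa = −log(1.2 × 10^-4) = 3.921
pH = pKa + log([A⁻]/[HA]) = 3.921 + log(0.15/0.18)
pH = 3.921 + (-0.079) = 3.84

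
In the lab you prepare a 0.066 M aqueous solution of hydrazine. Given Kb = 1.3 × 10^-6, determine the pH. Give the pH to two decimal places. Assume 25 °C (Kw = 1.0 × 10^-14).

pH = 10.47

N2H4 + H2O ⇌ N2H5+ + OH-
Kb = x²/(0.066 − x) = 1.3 × 10^-6
Neglecting x in the denominator: x = √(1.3 × 10^-6 × 0.066) = 2.93 × 10^-4 M
Check: 0.44% ionized — well under 5%, approximation valid.
pOH = −log(2.93 × 10^-4) = 3.53; pH = 14.00 − 3.53 = 10.47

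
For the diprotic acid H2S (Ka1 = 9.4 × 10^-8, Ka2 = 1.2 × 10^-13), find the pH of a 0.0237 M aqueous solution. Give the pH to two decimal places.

Ka1 ≫ Ka2, so treat the first dissociation as the only significant source of H+.
Ka1 = x²/(0.0237 − x) = 9.4 × 10^-8
x ≈ √(9.4 × 10^-8 × 0.0237) = 4.72 × 10^-5 M
pH = −log(4.72 × 10^-5) = 4.33

pH = 4.33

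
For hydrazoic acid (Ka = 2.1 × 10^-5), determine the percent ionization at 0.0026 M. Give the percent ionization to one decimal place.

8.6%

HN3 ⇌ N3- + H+; let x = [H+] at equilibrium.
Solve x² + 2.1e-05x − 5.46e-08 = 0 → x = 2.23 × 10^-4 M
% ionization = x/C₀ × 100% = 2.23 × 10^-4/0.0026 × 100% = 8.6%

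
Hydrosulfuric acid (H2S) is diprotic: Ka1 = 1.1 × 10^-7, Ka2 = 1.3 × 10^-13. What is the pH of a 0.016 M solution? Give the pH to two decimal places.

pH = 4.38

Since Ka1 ≫ Ka2, the first ionization dominates [H+].
Ka1 = x²/(0.016 − x) = 1.1 × 10^-7
x ≈ √(1.1 × 10^-7 × 0.016) = 4.20 × 10^-5 M
pH = −log(4.20 × 10^-5) = 4.38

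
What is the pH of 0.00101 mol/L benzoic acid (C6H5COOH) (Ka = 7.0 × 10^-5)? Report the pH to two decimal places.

pH = 3.63

C6H5COOH ⇌ C6H5COO- + H+
Ka = [H+]²/(0.00101 − [H+]) = 7.0 × 10^-5
The 5% rule fails; solving [H+]² + Ka·[H+] − Ka·C₀ = 0 exactly:
[H+] = [−7e-05 + √(7e-05² + 2.83e-07)]/2 = 2.33 × 10^-4 M
pH = −log(2.33 × 10^-4) = 3.63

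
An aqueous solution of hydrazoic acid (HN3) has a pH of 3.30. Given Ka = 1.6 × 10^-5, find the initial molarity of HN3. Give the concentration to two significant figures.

C₀ = 1.6 × 10^-2 M

[H+] = 10^(-3.30) = 5.01 × 10^-4 M = x
Ka = x²/(C₀ − x) ⇒ C₀ = x + x²/Ka
C₀ = 5.01 × 10^-4 + (5.01 × 10^-4)²/(1.6 × 10^-5) = 1.62 × 10^-2 M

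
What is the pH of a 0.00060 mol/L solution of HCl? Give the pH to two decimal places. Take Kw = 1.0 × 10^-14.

HCl is a strong acid and dissociates completely, so [H+] = 0.00060 M.
pH = -log(0.0006) = 3.22

pH = 3.22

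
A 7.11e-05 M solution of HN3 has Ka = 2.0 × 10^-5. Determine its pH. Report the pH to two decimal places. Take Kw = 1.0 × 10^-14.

pH = 4.54

HN3 ⇌ N3- + H+
Ka = x²/(7.11e-05 − x) = 2.0 × 10^-5
x is not negligible relative to C₀; solve x² + 2e-05·x − 1.42e-09 = 0.
x = [−2e-05 + √(2e-05² + 5.69e-09)]/2 = 2.90 × 10^-5 M
pH = −log[H+] = −log(2.90 × 10^-5) = 4.54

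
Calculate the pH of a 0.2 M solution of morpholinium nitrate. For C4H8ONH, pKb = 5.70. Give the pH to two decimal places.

C4H8ONH2+ is the conjugate acid of the weak base C4H8ONH.
Kb = 10^(−5.70) = 2.00 × 10^-6
Ka = Kw/Kb = 1.0×10^-14 / 2.00 × 10^-6 = 5.00 × 10^-9
Ka = [H+]²/(0.2 − [H+]) = 5.00 × 10^-9
Since Ka ≪ C₀, [H+] ≈ √(Ka·C₀) = 3.16 × 10^-5 M.
pH = −log[H+] = −log(3.16 × 10^-5) = 4.50

pH = 4.50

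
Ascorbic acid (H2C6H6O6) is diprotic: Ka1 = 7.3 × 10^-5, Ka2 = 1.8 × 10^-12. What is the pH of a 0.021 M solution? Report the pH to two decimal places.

Ka1 ≫ Ka2, so treat the first dissociation as the only significant source of H+.
Ka1 = x²/(0.021 − x) = 7.3 × 10^-5
Solving the quadratic: x = (−Ka1 + √(Ka1² + 4·Ka1·C₀))/2 = 1.20 × 10^-3 M
pH = −log(1.20 × 10^-3) = 2.92

pH = 2.92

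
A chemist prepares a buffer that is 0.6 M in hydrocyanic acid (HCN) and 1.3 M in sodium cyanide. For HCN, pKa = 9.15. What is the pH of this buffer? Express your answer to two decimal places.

Henderson–Hasselbalch: pH = pKa + log([CN-]/[HCN]) = 9.15 + log(1.3/0.6)
pH = 9.15 + (+0.336) = 9.49

pH = 9.49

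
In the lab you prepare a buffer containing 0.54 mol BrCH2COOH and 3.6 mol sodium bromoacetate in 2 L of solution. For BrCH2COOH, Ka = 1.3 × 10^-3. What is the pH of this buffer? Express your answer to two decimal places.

pKa = −log(1.3 × 10^-3) = 2.886
pH = pKa + log([A⁻]/[HA]) = 2.886 + log(3.6/0.54)
pH = 2.886 + (+0.824) = 3.71

pH = 3.71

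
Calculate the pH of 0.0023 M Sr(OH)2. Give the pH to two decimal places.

Sr(OH)2 is a strong base (each formula unit releases 2 OH-); [OH-] = 0.0046 M.
pOH = -log(0.0046) = 2.34
pH = 14.00 - 2.34 = 11.66

pH = 11.66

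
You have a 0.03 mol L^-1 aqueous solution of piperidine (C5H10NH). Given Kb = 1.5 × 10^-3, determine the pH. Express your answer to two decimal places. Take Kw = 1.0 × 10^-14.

C5H10NH + H2O ⇌ C5H10NH2+ + OH-
From the ICE table, Kb = [OH-]²/(0.03 − [OH-]) = 1.5 × 10^-3.
Here C₀/Kb ≈ 20, so the small-[OH-] approximation fails. Use the quadratic:
[OH-] = [−0.0015 + √(0.0015² + 0.00018)]/2 = 6.00 × 10^-3 M
pOH = −log(6.00 × 10^-3) = 2.22; pH = 14.00 − 2.22 = 11.78

pH = 11.78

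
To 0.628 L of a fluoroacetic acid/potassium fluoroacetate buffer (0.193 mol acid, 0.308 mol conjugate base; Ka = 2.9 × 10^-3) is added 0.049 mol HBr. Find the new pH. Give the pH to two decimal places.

pH = 2.57

After neutralization: n(FCH2COOH) = 0.242 mol, n(FCH2COO-) = 0.259 mol.
pKa = −log(2.9 × 10^-3) = 2.538
Henderson–Hasselbalch with mole ratio 0.259/0.242: pH = 2.538 + (+0.029)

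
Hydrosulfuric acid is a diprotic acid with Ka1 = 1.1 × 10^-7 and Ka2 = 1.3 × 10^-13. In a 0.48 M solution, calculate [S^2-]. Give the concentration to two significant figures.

1.3 × 10^-13 M

First ionization gives [H+] ≈ [HS-] = 2.30 × 10^-4 M.
Second step: Ka2 = [H+][S^2-]/[HS-] ≈ [S^2-] (since [H+] ≈ [HS-]).
So [S^2-] ≈ Ka2.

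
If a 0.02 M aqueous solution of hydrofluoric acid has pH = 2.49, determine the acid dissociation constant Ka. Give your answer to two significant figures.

Ka = 6.2 × 10^-4

[H+] = 10^(-2.49) = 3.24 × 10^-3 M
At equilibrium [HA] = 0.02 − 3.24 × 10^-3 = 1.68 × 10^-2 M
Ka = [H+][A-]/[HA] = (3.24 × 10^-3)² / 1.68 × 10^-2 = 6.2 × 10^-4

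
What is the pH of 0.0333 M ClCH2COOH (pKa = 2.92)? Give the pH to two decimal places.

ClCH2COOH ⇌ ClCH2COO- + H+
Ka = 10^(−2.92) = 1.20 × 10^-3
Ka = x²/(0.0333 − x) = 1.20 × 10^-3
Here C₀/Ka ≈ 27.8, so the small-x approximation fails. Use the quadratic:
x = (−Ka + √(Ka² + 4·Ka·C₀))/2 = 5.75 × 10^-3 M
pH = −log(5.75 × 10^-3) = 2.24

pH = 2.24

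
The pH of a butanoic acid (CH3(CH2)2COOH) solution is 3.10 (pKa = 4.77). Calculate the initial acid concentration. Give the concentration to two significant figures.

C₀ = 3.8 × 10^-2 M

[H+] = 10^(-3.10) = 7.94 × 10^-4 M = x
Ka = 10^(−4.77) = 1.70 × 10^-5
Ka = x²/(C₀ − x) ⇒ C₀ = x + x²/Ka
C₀ = 7.94 × 10^-4 + (7.94 × 10^-4)²/(1.70 × 10^-5) = 3.79 × 10^-2 M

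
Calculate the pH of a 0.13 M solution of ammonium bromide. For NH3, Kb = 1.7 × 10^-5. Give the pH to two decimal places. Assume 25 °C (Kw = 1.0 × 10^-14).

NH4+ is the conjugate acid of the weak base NH3.
Ka = Kw/Kb = 1.0×10^-14 / 1.7 × 10^-5 = 5.88 × 10^-10
From the ICE table, Ka = [H+]²/(0.13 − [H+]) = 5.88 × 10^-10.
Since Ka ≪ C₀, [H+] ≈ √(Ka·C₀) = 8.74 × 10^-6 M.
Check: 0.0067% ionized — well under 5%, approximation valid.
pH = −log[H+] = −log(8.74 × 10^-6) = 5.06

pH = 5.06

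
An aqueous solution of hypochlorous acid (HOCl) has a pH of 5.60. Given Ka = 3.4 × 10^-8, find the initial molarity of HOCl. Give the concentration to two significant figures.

C₀ = 1.9 × 10^-4 M

[H+] = 10^(-5.60) = 2.51 × 10^-6 M = x
Ka = x²/(C₀ − x) ⇒ C₀ = x + x²/Ka
C₀ = 2.51 × 10^-6 + (2.51 × 10^-6)²/(3.4 × 10^-8) = 1.88 × 10^-4 M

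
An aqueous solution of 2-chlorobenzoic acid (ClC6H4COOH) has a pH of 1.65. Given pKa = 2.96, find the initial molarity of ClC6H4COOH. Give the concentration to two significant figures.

[H+] = 10^(-1.65) = 2.24 × 10^-2 M = x
Ka = 10^(−2.96) = 1.10 × 10^-3
Ka = x²/(C₀ − x) ⇒ C₀ = x + x²/Ka
C₀ = 2.24 × 10^-2 + (2.24 × 10^-2)²/(1.10 × 10^-3) = 4.79 × 10^-1 M

C₀ = 4.8 × 10^-1 M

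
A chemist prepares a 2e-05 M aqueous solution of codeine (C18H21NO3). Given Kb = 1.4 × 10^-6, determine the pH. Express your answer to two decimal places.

pH = 8.67

C18H21NO3 + H2O ⇌ C18H22NO3+ + OH-
Kb = x²/(2e-05 − x) = 1.4 × 10^-6
The 5% rule fails; solving x² + Kb·x − Kb·C₀ = 0 exactly:
x = [−1.4e-06 + √(1.4e-06² + 1.12e-10)]/2 = 4.64 × 10^-6 M
pOH = 5.33, so pH = 14.00 − pOH = 8.67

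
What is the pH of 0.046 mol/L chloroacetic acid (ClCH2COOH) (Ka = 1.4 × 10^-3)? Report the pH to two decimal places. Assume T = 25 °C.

pH = 2.13

ClCH2COOH ⇌ ClCH2COO- + H+
Let x = [H+] at equilibrium. Ka = x²/(0.046 − x).
x is not negligible relative to C₀; solve x² + 0.0014·x − 6.44e-05 = 0.
x = (−Ka + √(Ka² + 4·Ka·C₀))/2 = 7.36 × 10^-3 M
pH = −log[H+] = −log(7.36 × 10^-3) = 2.13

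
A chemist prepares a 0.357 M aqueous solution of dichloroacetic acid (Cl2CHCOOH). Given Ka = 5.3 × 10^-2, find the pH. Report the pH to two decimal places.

pH = 0.94

Cl2CHCOOH ⇌ Cl2CHCOO- + H+
From the ICE table, Ka = x²/(0.357 − x) = 5.3 × 10^-2.
x is not negligible relative to C₀; solve x² + 0.053·x − 0.0189 = 0.
x = (−Ka + √(Ka² + 4·Ka·C₀))/2 = 1.14 × 10^-1 M
pH = −log(1.14 × 10^-1) = 0.94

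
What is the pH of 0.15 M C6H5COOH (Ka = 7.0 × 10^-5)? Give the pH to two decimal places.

C6H5COOH ⇌ C6H5COO- + H+
From the ICE table, Ka = x²/(0.15 − x) = 7.0 × 10^-5.
Neglecting x in the denominator: x = √(7.0 × 10^-5 × 0.15) = 3.24 × 10^-3 M
Check: 2.2% ionized — well under 5%, approximation valid.
pH = −log(3.24 × 10^-3) = 2.49

pH = 2.49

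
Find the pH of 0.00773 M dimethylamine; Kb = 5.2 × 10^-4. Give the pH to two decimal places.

(CH3)2NH + H2O ⇌ (CH3)2NH2+ + OH-
From the ICE table, Kb = [OH-]²/(0.00773 − [OH-]) = 5.2 × 10^-4.
[OH-] is not negligible relative to C₀; solve [OH-]² + 0.00052·[OH-] − 4.02e-06 = 0.
[OH-] = [−0.00052 + √(0.00052² + 1.61e-05)]/2 = 1.76 × 10^-3 M
pOH = 2.75, so pH = 14.00 − pOH = 11.25

pH = 11.25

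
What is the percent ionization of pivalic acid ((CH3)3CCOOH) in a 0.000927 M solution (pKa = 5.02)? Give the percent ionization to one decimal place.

9.6%

(CH3)3CCOOH ⇌ (CH3)3CCOO- + H+; let x = [H+] at equilibrium.
Ka = 10^(−5.02) = 9.55 × 10^-6
Solve x² + 9.55e-06x − 8.85e-09 = 0 → x = 8.94 × 10^-5 M
% ionization = x/C₀ × 100% = 8.94 × 10^-5/0.000927 × 100% = 9.6%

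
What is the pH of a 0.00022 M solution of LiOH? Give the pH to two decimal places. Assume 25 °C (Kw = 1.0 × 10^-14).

LiOH is a strong base; [OH-] = 0.00022 M.
pOH = -log(0.00022) = 3.66
pH = 14.00 - 3.66 = 10.34

pH = 10.34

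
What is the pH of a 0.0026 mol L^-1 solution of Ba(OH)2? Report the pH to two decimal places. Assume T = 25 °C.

pH = 11.72

Ba(OH)2 is a strong base (each formula unit releases 2 OH-); [OH-] = 0.0052 M.
pOH = -log(0.0052) = 2.28
pH = 14.00 - 2.28 = 11.72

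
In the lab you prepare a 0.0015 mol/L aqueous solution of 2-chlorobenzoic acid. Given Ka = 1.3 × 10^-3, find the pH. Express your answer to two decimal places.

pH = 3.05

ClC6H4COOH ⇌ ClC6H4COO- + H+
From the ICE table, Ka = [H+]²/(0.0015 − [H+]) = 1.3 × 10^-3.
Here C₀/Ka ≈ 1.15, so the small-[H+] approximation fails. Use the quadratic:
[H+] = [−0.0013 + √(0.0013² + 7.8e-06)]/2 = 8.90 × 10^-4 M
pH = −log[H+] = −log(8.90 × 10^-4) = 3.05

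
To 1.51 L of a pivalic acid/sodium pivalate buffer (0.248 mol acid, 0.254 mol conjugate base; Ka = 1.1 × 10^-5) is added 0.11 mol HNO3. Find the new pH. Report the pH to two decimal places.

pH = 4.56

Added H+ converts (CH3)3CCOO- to (CH3)3CCOOH: (CH3)3CCOOH → 0.358 mol, (CH3)3CCOO- → 0.144 mol.
pKa = −log(1.1 × 10^-5) = 4.959
Henderson–Hasselbalch with mole ratio 0.144/0.358: pH = 4.959 + (-0.396)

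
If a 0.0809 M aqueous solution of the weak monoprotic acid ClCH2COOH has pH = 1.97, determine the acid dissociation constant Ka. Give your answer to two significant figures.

[H+] = 10^(-1.97) = 1.07 × 10^-2 M
At equilibrium [HA] = 0.0809 − 1.07 × 10^-2 = 7.02 × 10^-2 M
Ka = [H+][A-]/[HA] = (1.07 × 10^-2)² / 7.02 × 10^-2 = 1.6 × 10^-3

Ka = 1.6 × 10^-3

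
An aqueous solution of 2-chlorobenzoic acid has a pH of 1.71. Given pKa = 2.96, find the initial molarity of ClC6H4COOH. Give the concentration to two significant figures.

C₀ = 3.7 × 10^-1 M

[H+] = 10^(-1.71) = 1.95 × 10^-2 M = x
Ka = 10^(−2.96) = 1.10 × 10^-3
Ka = x²/(C₀ − x) ⇒ C₀ = x + x²/Ka
C₀ = 1.95 × 10^-2 + (1.95 × 10^-2)²/(1.10 × 10^-3) = 3.65 × 10^-1 M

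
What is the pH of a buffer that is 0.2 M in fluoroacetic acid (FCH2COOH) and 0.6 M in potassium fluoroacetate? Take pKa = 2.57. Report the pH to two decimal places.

pH = pKa + log([A⁻]/[HA]) = 2.57 + log(0.6/0.2)
pH = 2.57 + (+0.477) = 3.05

pH = 3.05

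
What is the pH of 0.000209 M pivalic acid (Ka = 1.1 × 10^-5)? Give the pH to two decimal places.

(CH3)3CCOOH ⇌ (CH3)3CCOO- + H+
Ka = [H+]²/(0.000209 − [H+]) = 1.1 × 10^-5
The 5% rule fails; solving [H+]² + Ka·[H+] − Ka·C₀ = 0 exactly:
[H+] = (−Ka + √(Ka² + 4·Ka·C₀))/2 = 4.28 × 10^-5 M
pH = −log[H+] = −log(4.28 × 10^-5) = 4.37

pH = 4.37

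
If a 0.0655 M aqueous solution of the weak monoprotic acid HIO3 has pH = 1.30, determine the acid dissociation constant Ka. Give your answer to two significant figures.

Ka = 1.6 × 10^-1

[H+] = 10^(-1.30) = 5.01 × 10^-2 M
At equilibrium [HA] = 0.0655 − 5.01 × 10^-2 = 1.54 × 10^-2 M
Ka = [H+][A-]/[HA] = (5.01 × 10^-2)² / 1.54 × 10^-2 = 1.6 × 10^-1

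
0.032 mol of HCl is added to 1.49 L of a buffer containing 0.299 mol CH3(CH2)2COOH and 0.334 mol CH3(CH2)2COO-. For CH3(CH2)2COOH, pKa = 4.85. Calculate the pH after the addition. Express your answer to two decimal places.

Added H+ converts CH3(CH2)2COO- to CH3(CH2)2COOH: CH3(CH2)2COOH → 0.331 mol, CH3(CH2)2COO- → 0.302 mol.
pH = pKa + log([A⁻]/[HA]) = 4.85 + log(0.302/0.331) = 4.85 -0.040

pH = 4.81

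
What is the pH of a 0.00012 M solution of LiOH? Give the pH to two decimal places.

LiOH is a strong base; [OH-] = 0.00012 M.
pOH = -log(0.00012) = 3.92
pH = 14.00 - 3.92 = 10.08

pH = 10.08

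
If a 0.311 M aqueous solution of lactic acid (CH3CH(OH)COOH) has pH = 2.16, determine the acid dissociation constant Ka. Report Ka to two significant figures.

Ka = 1.6 × 10^-4

[H+] = 10^(-2.16) = 6.92 × 10^-3 M
At equilibrium [HA] = 0.311 − 6.92 × 10^-3 = 3.04 × 10^-1 M
Ka = [H+][A-]/[HA] = (6.92 × 10^-3)² / 3.04 × 10^-1 = 1.6 × 10^-4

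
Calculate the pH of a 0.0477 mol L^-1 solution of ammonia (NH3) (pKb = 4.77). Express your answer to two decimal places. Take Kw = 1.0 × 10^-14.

NH3 + H2O ⇌ NH4+ + OH-
Kb = 10^(−4.77) = 1.70 × 10^-5
Let x = [OH-] at equilibrium. Kb = x²/(0.0477 − x).
Neglecting x in the denominator: x = √(1.70 × 10^-5 × 0.0477) = 9.00 × 10^-4 M
Check: 1.9% ionized — well under 5%, approximation valid.
pOH = −log(9.00 × 10^-4) = 3.05; pH = 14.00 − 3.05 = 10.95

pH = 10.95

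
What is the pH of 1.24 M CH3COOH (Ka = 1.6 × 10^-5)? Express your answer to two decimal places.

pH = 2.35

CH3COOH ⇌ CH3COO- + H+
Ka = [H+]²/(1.24 − [H+]) = 1.6 × 10^-5
Since Ka ≪ C₀, [H+] ≈ √(Ka·C₀) = 4.45 × 10^-3 M.
([H+]/C₀ = 0.36% < 5%, so the approximation holds.)
pH = −log[H+] = −log(4.45 × 10^-3) = 2.35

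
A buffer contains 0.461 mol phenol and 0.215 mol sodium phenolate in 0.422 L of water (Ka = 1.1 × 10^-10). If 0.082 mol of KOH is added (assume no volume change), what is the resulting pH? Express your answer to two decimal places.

After neutralization: n(C6H5OH) = 0.379 mol, n(C6H5O-) = 0.297 mol.
pKa = −log(1.1 × 10^-10) = 9.959
Henderson–Hasselbalch with mole ratio 0.297/0.379: pH = 9.959 + (-0.106)

pH = 9.85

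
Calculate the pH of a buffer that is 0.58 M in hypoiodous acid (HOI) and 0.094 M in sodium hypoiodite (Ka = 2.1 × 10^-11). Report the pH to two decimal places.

pKa = −log(2.1 × 10^-11) = 10.678
Using pH = pKa + log([base]/[acid]) with [base]/[acid] = 0.094/0.58:
pH = 10.678 + (-0.790) = 9.89

pH = 9.89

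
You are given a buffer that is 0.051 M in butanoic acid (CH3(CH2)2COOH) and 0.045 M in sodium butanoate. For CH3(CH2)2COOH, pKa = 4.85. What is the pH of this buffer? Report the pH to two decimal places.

pH = 4.80

Using pH = pKa + log([base]/[acid]) with [base]/[acid] = 0.045/0.051:
pH = 4.85 + (-0.054) = 4.80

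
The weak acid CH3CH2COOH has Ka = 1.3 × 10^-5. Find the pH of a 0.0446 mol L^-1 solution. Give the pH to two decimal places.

CH3CH2COOH ⇌ CH3CH2COO- + H+
From the ICE table, Ka = x²/(0.0446 − x) = 1.3 × 10^-5.
Since Ka ≪ C₀, x ≈ √(Ka·C₀) = 7.61 × 10^-4 M.
(x/C₀ = 1.7% < 5%, so the approximation holds.)
pH = −log[H+] = −log(7.61 × 10^-4) = 3.12

pH = 3.12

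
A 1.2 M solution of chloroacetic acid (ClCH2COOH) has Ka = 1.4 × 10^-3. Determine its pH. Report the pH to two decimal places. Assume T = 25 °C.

pH = 1.39

ClCH2COOH ⇌ ClCH2COO- + H+
Let x = [H+] at equilibrium. Ka = x²/(1.2 − x).
Neglecting x in the denominator: x = √(1.4 × 10^-3 × 1.2) = 4.10 × 10^-2 M
pH = −log(4.10 × 10^-2) = 1.39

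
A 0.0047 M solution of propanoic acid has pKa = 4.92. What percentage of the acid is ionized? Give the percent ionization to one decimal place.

CH3CH2COOH ⇌ CH3CH2COO- + H+; let x = [H+] at equilibrium.
Ka = 10^(−4.92) = 1.20 × 10^-5
Solve x² + 1.2e-05x − 5.64e-08 = 0 → x = 2.32 × 10^-4 M
Fraction ionized = 2.32 × 10^-4 / 0.0047 = 0.0494 → 4.9%

4.9%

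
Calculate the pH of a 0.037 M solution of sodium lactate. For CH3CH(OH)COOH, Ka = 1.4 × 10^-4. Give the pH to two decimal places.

CH3CH(OH)COO- is the conjugate base of the weak acid CH3CH(OH)COOH.
Kb = Kw/Ka = 1.0×10^-14 / 1.4 × 10^-4 = 7.14 × 10^-11
Kb = x²/(0.037 − x) = 7.14 × 10^-11
Neglecting x in the denominator: x = √(7.14 × 10^-11 × 0.037) = 1.63 × 10^-6 M
(x/C₀ = 0.0044% < 5%, so the approximation holds.)
pOH = −log(1.63 × 10^-6) = 5.79; pH = 14.00 − 5.79 = 8.21

pH = 8.21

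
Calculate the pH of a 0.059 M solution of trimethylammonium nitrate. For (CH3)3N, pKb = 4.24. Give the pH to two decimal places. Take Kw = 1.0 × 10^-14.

(CH3)3NH+ is the conjugate acid of the weak base (CH3)3N.
Kb = 10^(−4.24) = 5.75 × 10^-5
Ka = Kw/Kb = 1.0×10^-14 / 5.75 × 10^-5 = 1.74 × 10^-10
Ka = [H+]²/(0.059 − [H+]) = 1.74 × 10^-10
Neglecting [H+] in the denominator: [H+] = √(1.74 × 10^-10 × 0.059) = 3.20 × 10^-6 M
Check: 0.0054% ionized — well under 5%, approximation valid.
pH = −log(3.20 × 10^-6) = 5.49

pH = 5.49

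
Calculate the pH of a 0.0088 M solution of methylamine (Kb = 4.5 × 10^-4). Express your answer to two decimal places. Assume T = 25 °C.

CH3NH2 + H2O ⇌ CH3NH3+ + OH-
From the ICE table, Kb = [OH-]²/(0.0088 − [OH-]) = 4.5 × 10^-4.
The 5% rule fails; solving [OH-]² + Kb·[OH-] − Kb·C₀ = 0 exactly:
[OH-] = (−Kb + √(Kb² + 4·Kb·C₀))/2 = 1.78 × 10^-3 M
pOH = −log(1.78 × 10^-3) = 2.75; pH = 14.00 − 2.75 = 11.25

pH = 11.25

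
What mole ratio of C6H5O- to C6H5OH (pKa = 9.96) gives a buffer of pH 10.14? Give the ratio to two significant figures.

ratio = 1.5

pH = pKa + log(r) ⇒ log(r) = 10.14 − 9.96 = +0.18
r = [C6H5O-]/[C6H5OH] = 10^(+0.18) = 1.51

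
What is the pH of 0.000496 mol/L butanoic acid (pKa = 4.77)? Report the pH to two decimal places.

CH3(CH2)2COOH ⇌ CH3(CH2)2COO- + H+
Ka = 10^(−4.77) = 1.70 × 10^-5
From the ICE table, Ka = x²/(0.000496 − x) = 1.70 × 10^-5.
x is not negligible relative to C₀; solve x² + 1.7e-05·x − 8.43e-09 = 0.
x = (−Ka + √(Ka² + 4·Ka·C₀))/2 = 8.37 × 10^-5 M
pH = −log[H+] = −log(8.37 × 10^-5) = 4.08

pH = 4.08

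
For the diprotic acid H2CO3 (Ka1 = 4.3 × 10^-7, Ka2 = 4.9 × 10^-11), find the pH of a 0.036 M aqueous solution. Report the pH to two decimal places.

Since Ka1 ≫ Ka2, the first ionization dominates [H+].
Ka1 = x²/(0.036 − x) = 4.3 × 10^-7
x ≈ √(4.3 × 10^-7 × 0.036) = 1.24 × 10^-4 M
pH = −log(1.24 × 10^-4) = 3.91

pH = 3.91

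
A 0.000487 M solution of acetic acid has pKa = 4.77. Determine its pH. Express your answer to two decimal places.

CH3COOH ⇌ CH3COO- + H+
Ka = 10^(−4.77) = 1.70 × 10^-5
From the ICE table, Ka = [H+]²/(0.000487 − [H+]) = 1.70 × 10^-5.
The 5% rule fails; solving [H+]² + Ka·[H+] − Ka·C₀ = 0 exactly:
[H+] = [−1.7e-05 + √(1.7e-05² + 3.31e-08)]/2 = 8.29 × 10^-5 M
pH = −log(8.29 × 10^-5) = 4.08

pH = 4.08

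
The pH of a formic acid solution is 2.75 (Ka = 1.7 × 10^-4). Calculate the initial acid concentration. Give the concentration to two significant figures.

C₀ = 2.0 × 10^-2 M

[H+] = 10^(-2.75) = 1.78 × 10^-3 M = x
Ka = x²/(C₀ − x) ⇒ C₀ = x + x²/Ka
C₀ = 1.78 × 10^-3 + (1.78 × 10^-3)²/(1.7 × 10^-4) = 2.04 × 10^-2 M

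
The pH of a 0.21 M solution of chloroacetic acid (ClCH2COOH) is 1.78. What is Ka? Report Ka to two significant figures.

Ka = 1.4 × 10^-3

[H+] = 10^(-1.78) = 1.66 × 10^-2 M
At equilibrium [HA] = 0.21 − 1.66 × 10^-2 = 1.93 × 10^-1 M
Ka = [H+][A-]/[HA] = (1.66 × 10^-2)² / 1.93 × 10^-1 = 1.4 × 10^-3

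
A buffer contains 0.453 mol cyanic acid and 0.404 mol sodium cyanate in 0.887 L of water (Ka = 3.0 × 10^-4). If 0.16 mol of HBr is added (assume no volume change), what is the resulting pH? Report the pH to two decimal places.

pH = 3.12

Added H+ converts OCN- to HOCN: HOCN → 0.613 mol, OCN- → 0.244 mol.
pKa = −log(3.0 × 10^-4) = 3.523
pH = pKa + log(n_OCN-/n_HOCN) = 3.523 + log(0.244/0.613) = 3.523 + (-0.400)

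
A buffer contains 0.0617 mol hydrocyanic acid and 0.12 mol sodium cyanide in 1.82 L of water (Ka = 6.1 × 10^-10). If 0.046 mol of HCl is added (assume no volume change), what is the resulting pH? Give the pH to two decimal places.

pH = 9.05

Added H+ converts CN- to HCN: HCN → 0.108 mol, CN- → 0.074 mol.
pKa = −log(6.1 × 10^-10) = 9.215
pH = pKa + log(n_CN-/n_HCN) = 9.215 + log(0.074/0.108) = 9.215 + (-0.164)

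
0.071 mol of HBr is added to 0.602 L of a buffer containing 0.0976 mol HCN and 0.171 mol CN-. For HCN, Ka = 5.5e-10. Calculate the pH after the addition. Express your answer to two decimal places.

Added H+ converts CN- to HCN: HCN → 0.169 mol, CN- → 0.1 mol.
pKa = −log(5.5 × 10^-10) = 9.260
pH = pKa + log(n_CN-/n_HCN) = 9.260 + log(0.1/0.169) = 9.260 + (-0.228)

pH = 9.03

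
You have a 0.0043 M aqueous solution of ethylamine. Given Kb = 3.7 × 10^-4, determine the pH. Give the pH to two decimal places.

C2H5NH2 + H2O ⇌ C2H5NH3+ + OH-
Kb = [OH-]²/(0.0043 − [OH-]) = 3.7 × 10^-4
Here C₀/Kb ≈ 11.6, so the small-[OH-] approximation fails. Use the quadratic:
[OH-] = [−0.00037 + √(0.00037² + 6.36e-06)]/2 = 1.09 × 10^-3 M
pOH = −log(1.09 × 10^-3) = 2.96; pH = 14.00 − 2.96 = 11.04

pH = 11.04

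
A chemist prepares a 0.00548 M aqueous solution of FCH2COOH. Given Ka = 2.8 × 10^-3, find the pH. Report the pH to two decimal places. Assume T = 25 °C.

FCH2COOH ⇌ FCH2COO- + H+
From the ICE table, Ka = [H+]²/(0.00548 − [H+]) = 2.8 × 10^-3.
The 5% rule fails; solving [H+]² + Ka·[H+] − Ka·C₀ = 0 exactly:
[H+] = [−0.0028 + √(0.0028² + 6.14e-05)]/2 = 2.76 × 10^-3 M
pH = −log[H+] = −log(2.76 × 10^-3) = 2.56

pH = 2.56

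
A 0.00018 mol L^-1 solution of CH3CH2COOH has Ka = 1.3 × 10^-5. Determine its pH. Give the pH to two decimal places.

CH3CH2COOH ⇌ CH3CH2COO- + H+
From the ICE table, Ka = [H+]²/(0.00018 − [H+]) = 1.3 × 10^-5.
[H+] is not negligible relative to C₀; solve [H+]² + 1.3e-05·[H+] − 2.34e-09 = 0.
[H+] = (−Ka + √(Ka² + 4·Ka·C₀))/2 = 4.23 × 10^-5 M
pH = −log[H+] = −log(4.23 × 10^-5) = 4.37

pH = 4.37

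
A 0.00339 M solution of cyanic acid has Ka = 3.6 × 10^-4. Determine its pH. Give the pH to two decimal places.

HOCN ⇌ OCN- + H+
Ka = [H+]²/(0.00339 − [H+]) = 3.6 × 10^-4
[H+] is not negligible relative to C₀; solve [H+]² + 0.00036·[H+] − 1.22e-06 = 0.
[H+] = (−Ka + √(Ka² + 4·Ka·C₀))/2 = 9.39 × 10^-4 M
pH = −log(9.39 × 10^-4) = 3.03

pH = 3.03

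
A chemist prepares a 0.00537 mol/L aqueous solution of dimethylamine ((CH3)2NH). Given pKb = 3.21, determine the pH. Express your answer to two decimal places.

pH = 11.19

(CH3)2NH + H2O ⇌ (CH3)2NH2+ + OH-
Kb = 10^(−3.21) = 6.17 × 10^-4
From the ICE table, Kb = x²/(0.00537 − x) = 6.17 × 10^-4.
The 5% rule fails; solving x² + Kb·x − Kb·C₀ = 0 exactly:
x = [−0.000617 + √(0.000617² + 1.33e-05)]/2 = 1.54 × 10^-3 M
pOH = 2.81, so pH = 14.00 − pOH = 11.19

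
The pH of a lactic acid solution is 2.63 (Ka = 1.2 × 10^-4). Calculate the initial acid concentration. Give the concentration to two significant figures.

[H+] = 10^(-2.63) = 2.34 × 10^-3 M = x
Ka = x²/(C₀ − x) ⇒ C₀ = x + x²/Ka
C₀ = 2.34 × 10^-3 + (2.34 × 10^-3)²/(1.2 × 10^-4) = 4.80 × 10^-2 M

C₀ = 4.8 × 10^-2 M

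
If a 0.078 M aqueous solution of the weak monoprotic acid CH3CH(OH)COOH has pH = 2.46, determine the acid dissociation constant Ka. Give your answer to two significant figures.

Ka = 1.6 × 10^-4

[H+] = 10^(-2.46) = 3.47 × 10^-3 M
At equilibrium [HA] = 0.078 − 3.47 × 10^-3 = 7.45 × 10^-2 M
Ka = [H+][A-]/[HA] = (3.47 × 10^-3)² / 7.45 × 10^-2 = 1.6 × 10^-4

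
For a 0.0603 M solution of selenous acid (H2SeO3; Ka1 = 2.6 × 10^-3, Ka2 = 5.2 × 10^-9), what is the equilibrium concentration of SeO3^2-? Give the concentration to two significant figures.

First ionization gives [H+] ≈ [HSeO3-] = 1.13 × 10^-2 M.
Second step: Ka2 = [H+][SeO3^2-]/[HSeO3-] ≈ [SeO3^2-] (since [H+] ≈ [HSeO3-]).
So [SeO3^2-] ≈ Ka2.

5.2 × 10^-9 M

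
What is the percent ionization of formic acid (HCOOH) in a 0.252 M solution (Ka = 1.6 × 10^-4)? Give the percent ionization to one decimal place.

2.5%

HCOOH ⇌ HCOO- + H+; let x = [H+] at equilibrium.
x ≈ √(Ka·C₀) = √(1.6 × 10^-4 × 0.252) = 6.35 × 10^-3 M
Fraction ionized = 6.35 × 10^-3 / 0.252 = 0.0252 → 2.5%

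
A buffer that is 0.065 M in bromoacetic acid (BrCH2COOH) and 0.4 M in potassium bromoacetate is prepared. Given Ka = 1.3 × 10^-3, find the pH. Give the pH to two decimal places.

pH = 3.68

pKa = −log(1.3 × 10^-3) = 2.886
Henderson–Hasselbalch: pH = pKa + log([BrCH2COO-]/[BrCH2COOH]) = 2.886 + log(0.4/0.065)
pH = 2.886 + (+0.789) = 3.68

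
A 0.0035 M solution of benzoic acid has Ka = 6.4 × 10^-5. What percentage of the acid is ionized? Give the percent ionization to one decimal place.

12.6%

C6H5COOH ⇌ C6H5COO- + H+; let x = [H+] at equilibrium.
Solve x² + 6.4e-05x − 2.24e-07 = 0 → x = 4.42 × 10^-4 M
% ionization = x/C₀ × 100% = 4.42 × 10^-4/0.0035 × 100% = 12.6%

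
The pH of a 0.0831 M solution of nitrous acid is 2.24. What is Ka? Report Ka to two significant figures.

Ka = 4.3 × 10^-4

[H+] = 10^(-2.24) = 5.75 × 10^-3 M
At equilibrium [HA] = 0.0831 − 5.75 × 10^-3 = 7.73 × 10^-2 M
Ka = [H+][A-]/[HA] = (5.75 × 10^-3)² / 7.73 × 10^-2 = 4.3 × 10^-4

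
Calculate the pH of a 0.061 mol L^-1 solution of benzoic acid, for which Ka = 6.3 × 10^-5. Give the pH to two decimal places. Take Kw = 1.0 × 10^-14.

pH = 2.71

C6H5COOH ⇌ C6H5COO- + H+
Ka = x²/(0.061 − x) = 6.3 × 10^-5
Neglecting x in the denominator: x = √(6.3 × 10^-5 × 0.061) = 1.96 × 10^-3 M
pH = −log[H+] = −log(1.96 × 10^-3) = 2.71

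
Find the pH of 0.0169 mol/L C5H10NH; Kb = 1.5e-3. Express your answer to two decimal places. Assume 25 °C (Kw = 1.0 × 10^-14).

pH = 11.64

C5H10NH + H2O ⇌ C5H10NH2+ + OH-
Kb = [OH-]²/(0.0169 − [OH-]) = 1.5 × 10^-3
Here C₀/Kb ≈ 11.3, so the small-[OH-] approximation fails. Use the quadratic:
[OH-] = [−0.0015 + √(0.0015² + 0.000101)]/2 = 4.34 × 10^-3 M
pOH = −log(4.34 × 10^-3) = 2.36; pH = 14.00 − 2.36 = 11.64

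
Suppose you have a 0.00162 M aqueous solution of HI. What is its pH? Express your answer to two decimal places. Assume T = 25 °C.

pH = 2.79

HI is a strong acid and dissociates completely, so [H+] = 0.00162 M.
pH = -log(0.00162) = 2.79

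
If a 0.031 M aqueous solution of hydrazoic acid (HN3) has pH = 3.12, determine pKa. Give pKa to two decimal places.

[H+] = 10^(-3.12) = 7.59 × 10^-4 M
At equilibrium [HA] = 0.031 − 7.59 × 10^-4 = 3.02 × 10^-2 M
Ka = [H+][A-]/[HA] = (7.59 × 10^-4)² / 3.02 × 10^-2 = 1.91 × 10^-5
pKa = -log(1.91 × 10^-5) = 4.72

pKa = 4.72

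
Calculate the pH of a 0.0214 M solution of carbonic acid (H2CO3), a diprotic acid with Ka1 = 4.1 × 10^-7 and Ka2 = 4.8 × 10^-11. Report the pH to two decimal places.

Ka1 ≫ Ka2, so treat the first dissociation as the only significant source of H+.
Ka1 = x²/(0.0214 − x) = 4.1 × 10^-7
x ≈ √(4.1 × 10^-7 × 0.0214) = 9.37 × 10^-5 M
pH = −log(9.37 × 10^-5) = 4.03

pH = 4.03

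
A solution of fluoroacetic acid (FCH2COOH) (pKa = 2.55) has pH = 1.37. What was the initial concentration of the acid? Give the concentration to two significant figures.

[H+] = 10^(-1.37) = 4.27 × 10^-2 M = x
Ka = 10^(−2.55) = 2.82 × 10^-3
Ka = x²/(C₀ − x) ⇒ C₀ = x + x²/Ka
C₀ = 4.27 × 10^-2 + (4.27 × 10^-2)²/(2.82 × 10^-3) = 6.89 × 10^-1 M

C₀ = 6.9 × 10^-1 M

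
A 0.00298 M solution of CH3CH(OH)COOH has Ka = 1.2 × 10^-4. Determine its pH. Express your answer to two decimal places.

CH3CH(OH)COOH ⇌ CH3CH(OH)COO- + H+
Ka = x²/(0.00298 − x) = 1.2 × 10^-4
The 5% rule fails; solving x² + Ka·x − Ka·C₀ = 0 exactly:
x = [−0.00012 + √(0.00012² + 1.43e-06)]/2 = 5.41 × 10^-4 M
pH = −log[H+] = −log(5.41 × 10^-4) = 3.27

pH = 3.27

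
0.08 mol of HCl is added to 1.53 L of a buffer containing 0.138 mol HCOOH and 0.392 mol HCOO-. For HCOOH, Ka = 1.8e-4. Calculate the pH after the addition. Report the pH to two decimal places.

After neutralization: n(HCOOH) = 0.218 mol, n(HCOO-) = 0.312 mol.
pKa = −log(1.8 × 10^-4) = 3.745
pH = pKa + log(n_HCOO-/n_HCOOH) = 3.745 + log(0.312/0.218) = 3.745 + (+0.156)

pH = 3.90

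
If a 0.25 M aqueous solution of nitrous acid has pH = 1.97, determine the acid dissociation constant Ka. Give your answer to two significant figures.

Ka = 4.8 × 10^-4

[H+] = 10^(-1.97) = 1.07 × 10^-2 M
At equilibrium [HA] = 0.25 − 1.07 × 10^-2 = 2.39 × 10^-1 M
Ka = [H+][A-]/[HA] = (1.07 × 10^-2)² / 2.39 × 10^-1 = 4.8 × 10^-4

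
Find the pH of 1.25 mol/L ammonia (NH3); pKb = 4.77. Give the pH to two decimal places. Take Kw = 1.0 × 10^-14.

NH3 + H2O ⇌ NH4+ + OH-
Kb = 10^(−4.77) = 1.70 × 10^-5
From the ICE table, Kb = [OH-]²/(1.25 − [OH-]) = 1.70 × 10^-5.
Since Kb ≪ C₀, [OH-] ≈ √(Kb·C₀) = 4.61 × 10^-3 M.
Check: 0.37% ionized — well under 5%, approximation valid.
pOH = −log(4.61 × 10^-3) = 2.34; pH = 14.00 − 2.34 = 11.66

pH = 11.66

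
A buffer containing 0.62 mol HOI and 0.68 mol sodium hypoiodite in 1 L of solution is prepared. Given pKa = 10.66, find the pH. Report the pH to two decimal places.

pH = 10.70

Using pH = pKa + log([base]/[acid]) with [base]/[acid] = 0.68/0.62:
pH = 10.66 + (+0.040) = 10.70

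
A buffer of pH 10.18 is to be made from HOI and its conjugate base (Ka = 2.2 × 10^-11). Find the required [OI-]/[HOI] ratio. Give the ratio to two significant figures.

pKa = -log(2.2 × 10^-11) = 10.658
pH = pKa + log(r) ⇒ log(r) = 10.18 − 10.658 = -0.478
r = [OI-]/[HOI] = 10^(-0.478) = 0.333

ratio = 0.33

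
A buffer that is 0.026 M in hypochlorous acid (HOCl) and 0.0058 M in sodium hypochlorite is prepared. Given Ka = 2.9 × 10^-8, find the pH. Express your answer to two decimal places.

pKa = −log(2.9 × 10^-8) = 7.538
Henderson–Hasselbalch: pH = pKa + log([OCl-]/[HOCl]) = 7.538 + log(0.0058/0.026)
pH = 7.538 + (-0.652) = 6.89

pH = 6.89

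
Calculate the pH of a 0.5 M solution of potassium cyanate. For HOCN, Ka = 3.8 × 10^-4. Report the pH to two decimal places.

pH = 8.56

OCN- is the conjugate base of the weak acid HOCN.
Kb = Kw/Ka = 1.0×10^-14 / 3.8 × 10^-4 = 2.63 × 10^-11
Kb = x²/(0.5 − x) = 2.63 × 10^-11
Since Kb ≪ C₀, x ≈ √(Kb·C₀) = 3.63 × 10^-6 M.
pOH = −log(3.63 × 10^-6) = 5.44; pH = 14.00 − 5.44 = 8.56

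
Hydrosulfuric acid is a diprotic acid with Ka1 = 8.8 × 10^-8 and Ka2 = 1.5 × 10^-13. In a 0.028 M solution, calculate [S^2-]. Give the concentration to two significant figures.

1.5 × 10^-13 M

First ionization gives [H+] ≈ [HS-] = 4.96 × 10^-5 M.
Second step: Ka2 = [H+][S^2-]/[HS-] ≈ [S^2-] (since [H+] ≈ [HS-]).
So [S^2-] ≈ Ka2.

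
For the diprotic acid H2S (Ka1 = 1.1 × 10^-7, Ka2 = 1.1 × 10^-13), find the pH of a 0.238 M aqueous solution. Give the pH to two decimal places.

Ka1 ≫ Ka2, so treat the first dissociation as the only significant source of H+.
Ka1 = x²/(0.238 − x) = 1.1 × 10^-7
x ≈ √(1.1 × 10^-7 × 0.238) = 1.62 × 10^-4 M
pH = −log(1.62 × 10^-4) = 3.79

pH = 3.79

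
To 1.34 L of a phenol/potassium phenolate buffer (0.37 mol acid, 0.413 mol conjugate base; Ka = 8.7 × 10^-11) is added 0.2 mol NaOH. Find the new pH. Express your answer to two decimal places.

pH = 10.62

After neutralization: n(C6H5OH) = 0.17 mol, n(C6H5O-) = 0.613 mol.
pKa = −log(8.7 × 10^-11) = 10.060
pH = pKa + log(n_C6H5O-/n_C6H5OH) = 10.060 + log(0.613/0.17) = 10.060 + (+0.557)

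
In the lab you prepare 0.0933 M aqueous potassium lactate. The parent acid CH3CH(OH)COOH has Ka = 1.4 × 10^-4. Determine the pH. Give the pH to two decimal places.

pH = 8.41

CH3CH(OH)COO- is the conjugate base of the weak acid CH3CH(OH)COOH.
Kb = Kw/Ka = 1.0×10^-14 / 1.4 × 10^-4 = 7.14 × 10^-11
Kb = x²/(0.0933 − x) = 7.14 × 10^-11
Assume x ≪ 0.0933: x ≈ √(7.14 × 10^-11 × 0.0933) = 2.58 × 10^-6 M
(x/C₀ = 0.0028% < 5%, so the approximation holds.)
pOH = 5.59, so pH = 14.00 − pOH = 8.41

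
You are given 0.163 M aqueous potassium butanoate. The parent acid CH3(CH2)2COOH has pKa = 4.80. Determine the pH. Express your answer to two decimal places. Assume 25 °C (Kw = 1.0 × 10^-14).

pH = 9.01

CH3(CH2)2COO- is the conjugate base of the weak acid CH3(CH2)2COOH.
Ka = 10^(−4.80) = 1.58 × 10^-5
Kb = Kw/Ka = 1.0×10^-14 / 1.58 × 10^-5 = 6.33 × 10^-10
Let x = [OH-] at equilibrium. Kb = x²/(0.163 − x).
Neglecting x in the denominator: x = √(6.33 × 10^-10 × 0.163) = 1.02 × 10^-5 M
pOH = −log(1.02 × 10^-5) = 4.99; pH = 14.00 − 4.99 = 9.01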